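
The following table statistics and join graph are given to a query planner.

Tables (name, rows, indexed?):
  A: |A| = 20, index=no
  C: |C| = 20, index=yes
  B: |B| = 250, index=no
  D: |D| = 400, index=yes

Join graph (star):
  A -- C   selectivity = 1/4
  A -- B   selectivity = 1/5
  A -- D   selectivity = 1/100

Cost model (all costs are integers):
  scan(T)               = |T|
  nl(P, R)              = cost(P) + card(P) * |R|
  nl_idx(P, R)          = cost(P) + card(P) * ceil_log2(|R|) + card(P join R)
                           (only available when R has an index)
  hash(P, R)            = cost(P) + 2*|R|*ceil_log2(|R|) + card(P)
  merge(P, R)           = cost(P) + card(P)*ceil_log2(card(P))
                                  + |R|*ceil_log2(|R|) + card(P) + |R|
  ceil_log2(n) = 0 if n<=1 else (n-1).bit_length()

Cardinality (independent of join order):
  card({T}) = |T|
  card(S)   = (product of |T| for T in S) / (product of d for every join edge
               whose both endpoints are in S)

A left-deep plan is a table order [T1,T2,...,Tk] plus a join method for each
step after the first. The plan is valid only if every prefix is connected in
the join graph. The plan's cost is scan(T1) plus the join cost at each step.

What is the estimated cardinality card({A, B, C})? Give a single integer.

5000

Tables in S: A(20), B(250), C(20)
Edges inside S: A-C(d=4), A-B(d=5)
numerator = 20 * 250 * 20 = 100000
denominator = 4 * 5 = 20
card(S) = 100000 / 20 = 5000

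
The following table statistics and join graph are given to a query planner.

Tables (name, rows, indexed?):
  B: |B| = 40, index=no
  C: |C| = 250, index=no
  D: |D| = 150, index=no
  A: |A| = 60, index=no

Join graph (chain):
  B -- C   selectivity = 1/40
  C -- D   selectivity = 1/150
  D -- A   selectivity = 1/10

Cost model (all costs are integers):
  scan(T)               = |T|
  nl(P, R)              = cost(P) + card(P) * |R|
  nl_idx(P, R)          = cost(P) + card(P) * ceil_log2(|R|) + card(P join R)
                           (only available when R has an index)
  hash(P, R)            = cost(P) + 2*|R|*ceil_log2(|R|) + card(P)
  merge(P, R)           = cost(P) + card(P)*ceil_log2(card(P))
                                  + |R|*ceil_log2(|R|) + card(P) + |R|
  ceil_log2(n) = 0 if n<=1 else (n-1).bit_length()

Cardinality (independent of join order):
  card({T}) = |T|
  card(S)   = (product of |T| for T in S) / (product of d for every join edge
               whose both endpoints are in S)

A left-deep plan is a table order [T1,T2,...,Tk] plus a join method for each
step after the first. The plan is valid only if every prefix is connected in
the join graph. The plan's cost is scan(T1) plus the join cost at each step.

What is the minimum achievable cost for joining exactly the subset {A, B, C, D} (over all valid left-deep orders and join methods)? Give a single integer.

Selinger DP over subsets of {A,B,C,D}:
  {B}: scan cost=40, card=40
  {C}: scan cost=250, card=250
  {D}: scan cost=150, card=150
  {A}: scan cost=60, card=60
  {BC}: card=250; try (B,hash)→980, (C,merge)→2570, (B,merge)→2780, (C,hash)→4080, (C,nl)→10040, (B,nl)→10250; best=980 via (B,hash)
  {CD}: card=250; try (D,hash)→2900, (C,merge)→3750, (D,merge)→3850, (C,hash)→4300, (C,nl)→37650, (D,nl)→37750; best=2900 via (D,hash)
  {AD}: card=900; try (A,hash)→1020, (D,merge)→1830, (A,merge)→1920, (D,hash)→2520, (D,nl)→9060, (A,nl)→9150; best=1020 via (A,hash)
  {BCD}: card=250; try (D,hash)→3630, (B,hash)→3630, (D,merge)→4580, (B,merge)→5430, (B,nl)→12900, (D,nl)→38480; best=3630 via (D,hash)
  {ACD}: card=1500; try (A,hash)→3870, (A,merge)→5570, (C,hash)→5920, (C,merge)→13170, (A,nl)→17900, (C,nl)→226020; best=3870 via (A,hash)
  {ABCD}: card=1500; try (A,hash)→4600, (B,hash)→5850, (A,merge)→6300, (A,nl)→18630, (B,merge)→22150, (B,nl)→63870; best=4600 via (A,hash)

4600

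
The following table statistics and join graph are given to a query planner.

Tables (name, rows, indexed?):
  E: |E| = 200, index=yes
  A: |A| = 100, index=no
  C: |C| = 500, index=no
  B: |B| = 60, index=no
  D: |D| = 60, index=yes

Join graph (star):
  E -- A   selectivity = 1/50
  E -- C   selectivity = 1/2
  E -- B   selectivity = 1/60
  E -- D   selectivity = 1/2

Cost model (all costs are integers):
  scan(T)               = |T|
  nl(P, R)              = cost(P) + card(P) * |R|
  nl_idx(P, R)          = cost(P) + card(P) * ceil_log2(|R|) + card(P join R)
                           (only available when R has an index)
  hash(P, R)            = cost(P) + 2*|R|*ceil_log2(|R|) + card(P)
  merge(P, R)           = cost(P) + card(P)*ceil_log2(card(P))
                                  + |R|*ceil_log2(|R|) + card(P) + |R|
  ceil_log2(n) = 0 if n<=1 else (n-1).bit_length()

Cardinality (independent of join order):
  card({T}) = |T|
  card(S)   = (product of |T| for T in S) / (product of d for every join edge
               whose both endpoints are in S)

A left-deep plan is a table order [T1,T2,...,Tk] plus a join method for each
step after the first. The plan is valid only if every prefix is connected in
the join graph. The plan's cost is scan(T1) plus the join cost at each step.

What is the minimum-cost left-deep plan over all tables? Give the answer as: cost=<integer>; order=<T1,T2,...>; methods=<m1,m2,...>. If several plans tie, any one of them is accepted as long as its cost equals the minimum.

Selinger DP (subsets sized 1..n):
  {E}: scan cost=200, card=200
  {A}: scan cost=100, card=100
  {C}: scan cost=500, card=500
  {B}: scan cost=60, card=60
  {D}: scan cost=60, card=60
  {AE}: card=400; try (E,nl_idx)→1300, (A,hash)→1800, (E,merge)→2700, (A,merge)→2800, (E,hash)→3400, (E,nl)→20100 …(+1); best=1300 via (E,nl_idx)
  {CE}: card=50000; try (E,hash)→4200, (C,merge)→7000, (E,merge)→7300, (C,hash)→9400, (E,nl_idx)→54500, (C,nl)→100200 …(+1); best=4200 via (E,hash)
  {BE}: card=200; try (E,nl_idx)→740, (B,hash)→1120, (E,merge)→2280, (B,merge)→2420, (E,hash)→3320, (E,nl)→12060 …(+1); best=740 via (E,nl_idx)
  {DE}: card=6000; try (D,hash)→1120, (E,merge)→2280, (D,merge)→2420, (E,hash)→3320, (E,nl_idx)→6540, (D,nl_idx)→7400 …(+2); best=1120 via (D,hash)
  {ACE}: card=100000; try (C,merge)→10300, (C,hash)→10700, (A,hash)→55600, (C,nl)→201300, (A,merge)→855000, (A,nl)→5004200; best=10300 via (C,merge)
  {ABE}: card=400; try (A,hash)→2340, (B,hash)→2420, (A,merge)→3340, (B,merge)→5720, (A,nl)→20740, (B,nl)→25300; best=2340 via (A,hash)
  {ADE}: card=12000; try (D,hash)→2420, (D,merge)→5720, (A,hash)→8520, (D,nl_idx)→15700, (D,nl)→25300, (A,merge)→85920 …(+1); best=2420 via (D,hash)
  {BCE}: card=50000; try (C,merge)→7540, (C,hash)→9940, (B,hash)→54920, (C,nl)→100740, (B,merge)→854620, (B,nl)→3004200; best=7540 via (C,merge)
  {CDE}: card=1500000; try (C,hash)→16120, (D,hash)→54920, (C,merge)→90120, (D,merge)→854620, (D,nl_idx)→1804200, (C,nl)→3001120 …(+1); best=16120 via (C,hash)
  {BDE}: card=6000; try (D,hash)→1660, (D,merge)→2960, (B,hash)→7840, (D,nl_idx)→7940, (D,nl)→12740, (B,merge)→85540 …(+1); best=1660 via (D,hash)
  {ABCE}: card=100000; try (C,merge)→11340, (C,hash)→11740, (A,hash)→58940, (B,hash)→111020, (C,nl)→202340, (A,merge)→858340 …(+3); best=11340 via (C,merge)
  {ACDE}: card=3000000; try (C,hash)→23420, (D,hash)→111020, (C,merge)→187420, (A,hash)→1517520, (D,merge)→1810720, (D,nl_idx)→3610300 …(+4); best=23420 via (C,hash)
  {ABDE}: card=12000; try (D,hash)→3460, (D,merge)→6760, (A,hash)→9060, (B,hash)→15140, (D,nl_idx)→16740, (D,nl)→26340 …(+4); best=3460 via (D,hash)
  {BCDE}: card=1500000; try (C,hash)→16660, (D,hash)→58260, (C,merge)→90660, (D,merge)→857960, (B,hash)→1516840, (D,nl_idx)→1807540 …(+4); best=16660 via (C,hash)
  {ABCDE}: card=3000000; try (C,hash)→24460, (D,hash)→112060, (C,merge)→188460, (A,hash)→1518060, (D,merge)→1811760, (B,hash)→3024140 …(+7); best=24460 via (C,hash)

cost=24460; order=B,E,A,D,C; methods=nl_idx,hash,hash,hash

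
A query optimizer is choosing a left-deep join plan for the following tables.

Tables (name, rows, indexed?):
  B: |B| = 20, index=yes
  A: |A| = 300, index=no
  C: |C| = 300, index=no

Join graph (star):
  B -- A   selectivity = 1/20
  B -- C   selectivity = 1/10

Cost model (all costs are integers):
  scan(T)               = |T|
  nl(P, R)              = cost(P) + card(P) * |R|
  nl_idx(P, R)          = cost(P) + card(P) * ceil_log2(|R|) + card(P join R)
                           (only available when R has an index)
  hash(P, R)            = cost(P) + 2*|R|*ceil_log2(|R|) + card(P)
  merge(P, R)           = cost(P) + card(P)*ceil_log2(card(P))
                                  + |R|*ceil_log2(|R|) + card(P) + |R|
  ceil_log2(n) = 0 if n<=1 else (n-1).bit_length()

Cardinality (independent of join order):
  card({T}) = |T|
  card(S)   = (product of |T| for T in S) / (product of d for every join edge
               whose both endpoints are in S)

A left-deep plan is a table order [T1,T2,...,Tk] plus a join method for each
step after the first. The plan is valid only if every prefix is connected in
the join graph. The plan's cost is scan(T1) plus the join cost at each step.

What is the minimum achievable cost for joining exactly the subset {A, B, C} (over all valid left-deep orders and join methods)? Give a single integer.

Selinger DP over subsets of {A,B,C}:
  {B}: scan cost=20, card=20
  {A}: scan cost=300, card=300
  {C}: scan cost=300, card=300
  {AB}: card=300; try (B,hash)→800, (B,nl_idx)→2100, (A,merge)→3140, (B,merge)→3420, (A,hash)→5440, (A,nl)→6020 …(+1); best=800 via (B,hash)
  {BC}: card=600; try (B,hash)→800, (B,nl_idx)→2400, (C,merge)→3140, (B,merge)→3420, (C,hash)→5440, (C,nl)→6020 …(+1); best=800 via (B,hash)
  {ABC}: card=9000; try (C,hash)→6500, (C,merge)→6800, (A,hash)→6800, (A,merge)→10400, (C,nl)→90800, (A,nl)→180800; best=6500 via (C,hash)

6500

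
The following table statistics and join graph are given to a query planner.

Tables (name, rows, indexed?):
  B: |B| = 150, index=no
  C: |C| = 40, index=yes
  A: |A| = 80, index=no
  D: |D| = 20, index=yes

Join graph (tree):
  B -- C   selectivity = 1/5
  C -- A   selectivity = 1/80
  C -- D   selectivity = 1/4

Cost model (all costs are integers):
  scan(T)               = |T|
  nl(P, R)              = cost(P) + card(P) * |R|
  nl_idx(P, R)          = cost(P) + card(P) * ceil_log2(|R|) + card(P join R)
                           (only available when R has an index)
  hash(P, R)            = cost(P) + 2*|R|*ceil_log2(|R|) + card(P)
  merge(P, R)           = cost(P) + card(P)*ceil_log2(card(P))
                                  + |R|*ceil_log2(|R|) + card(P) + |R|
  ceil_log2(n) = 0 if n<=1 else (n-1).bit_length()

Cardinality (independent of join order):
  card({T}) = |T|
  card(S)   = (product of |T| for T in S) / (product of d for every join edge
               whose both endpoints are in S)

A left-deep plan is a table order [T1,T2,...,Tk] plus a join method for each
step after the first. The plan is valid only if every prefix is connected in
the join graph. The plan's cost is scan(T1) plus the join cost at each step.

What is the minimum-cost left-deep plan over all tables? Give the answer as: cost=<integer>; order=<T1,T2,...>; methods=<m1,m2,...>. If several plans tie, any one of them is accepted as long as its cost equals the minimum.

Selinger DP (subsets sized 1..n):
  {B}: scan cost=150, card=150
  {C}: scan cost=40, card=40
  {A}: scan cost=80, card=80
  {D}: scan cost=20, card=20
  {BC}: card=1200; try (C,hash)→780, (B,merge)→1670, (C,merge)→1780, (C,nl_idx)→2250, (B,hash)→2480, (B,nl)→6040 …(+1); best=780 via (C,hash)
  {AC}: card=40; try (C,nl_idx)→600, (C,hash)→640, (A,merge)→960, (C,merge)→1000, (A,hash)→1200, (A,nl)→3240 …(+1); best=600 via (C,nl_idx)
  {CD}: card=200; try (D,hash)→280, (C,nl_idx)→340, (C,merge)→420, (D,merge)→440, (D,nl_idx)→440, (C,hash)→520 …(+2); best=280 via (D,hash)
  {ABC}: card=1200; try (B,merge)→2230, (B,hash)→3040, (A,hash)→3100, (B,nl)→6600, (A,merge)→15820, (A,nl)→96780; best=2230 via (B,merge)
  {BCD}: card=6000; try (D,hash)→2180, (B,hash)→2880, (B,merge)→3430, (D,nl_idx)→12780, (D,merge)→15300, (D,nl)→24780 …(+1); best=2180 via (D,hash)
  {ACD}: card=200; try (D,hash)→840, (D,merge)→1000, (D,nl_idx)→1000, (D,nl)→1400, (A,hash)→1600, (A,merge)→2720 …(+1); best=840 via (D,hash)
  {ABCD}: card=6000; try (B,hash)→3440, (D,hash)→3630, (B,merge)→3990, (A,hash)→9300, (D,nl_idx)→14230, (D,merge)→16750 …(+4); best=3440 via (B,hash)

cost=3440; order=A,C,D,B; methods=nl_idx,hash,hash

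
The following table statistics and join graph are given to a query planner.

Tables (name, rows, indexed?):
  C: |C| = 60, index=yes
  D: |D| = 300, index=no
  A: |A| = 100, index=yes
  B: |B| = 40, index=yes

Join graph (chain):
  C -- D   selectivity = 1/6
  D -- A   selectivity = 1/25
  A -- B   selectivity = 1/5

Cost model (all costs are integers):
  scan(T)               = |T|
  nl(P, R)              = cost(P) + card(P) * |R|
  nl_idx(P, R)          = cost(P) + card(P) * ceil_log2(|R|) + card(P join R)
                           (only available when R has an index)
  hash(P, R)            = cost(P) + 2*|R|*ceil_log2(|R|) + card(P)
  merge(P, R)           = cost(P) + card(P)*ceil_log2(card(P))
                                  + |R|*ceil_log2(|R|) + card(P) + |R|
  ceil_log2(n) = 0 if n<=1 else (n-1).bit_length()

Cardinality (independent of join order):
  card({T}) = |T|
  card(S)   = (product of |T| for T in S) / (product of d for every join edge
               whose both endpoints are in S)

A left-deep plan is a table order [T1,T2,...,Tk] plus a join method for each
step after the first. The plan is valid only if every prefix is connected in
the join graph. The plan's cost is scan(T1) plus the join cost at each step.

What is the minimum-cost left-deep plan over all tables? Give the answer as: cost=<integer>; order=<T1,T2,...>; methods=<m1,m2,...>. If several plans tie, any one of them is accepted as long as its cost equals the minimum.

Selinger DP (subsets sized 1..n):
  {C}: scan cost=60, card=60
  {D}: scan cost=300, card=300
  {A}: scan cost=100, card=100
  {B}: scan cost=40, card=40
  {CD}: card=3000; try (C,hash)→1320, (D,merge)→3480, (C,merge)→3720, (C,nl_idx)→5100, (D,hash)→5520, (D,nl)→18060 …(+1); best=1320 via (C,hash)
  {AD}: card=1200; try (A,hash)→2000, (A,nl_idx)→3600, (D,merge)→3900, (A,merge)→4100, (D,hash)→5600, (D,nl)→30100 …(+1); best=2000 via (A,hash)
  {AB}: card=800; try (B,hash)→680, (A,merge)→1120, (A,nl_idx)→1120, (B,merge)→1180, (A,hash)→1480, (B,nl_idx)→1500 …(+2); best=680 via (B,hash)
  {ACD}: card=12000; try (C,hash)→3920, (A,hash)→5720, (C,merge)→16820, (C,nl_idx)→21200, (A,nl_idx)→34320, (A,merge)→41120 …(+2); best=3920 via (C,hash)
  {ABD}: card=9600; try (B,hash)→3680, (D,hash)→6880, (D,merge)→12480, (B,merge)→16680, (B,nl_idx)→18800, (B,nl)→50000 …(+1); best=3680 via (B,hash)
  {ABCD}: card=96000; try (C,hash)→14000, (B,hash)→16400, (C,merge)→148100, (C,nl_idx)→157280, (B,nl_idx)→171920, (B,merge)→184200 …(+2); best=14000 via (C,hash)

cost=14000; order=D,A,B,C; methods=hash,hash,hash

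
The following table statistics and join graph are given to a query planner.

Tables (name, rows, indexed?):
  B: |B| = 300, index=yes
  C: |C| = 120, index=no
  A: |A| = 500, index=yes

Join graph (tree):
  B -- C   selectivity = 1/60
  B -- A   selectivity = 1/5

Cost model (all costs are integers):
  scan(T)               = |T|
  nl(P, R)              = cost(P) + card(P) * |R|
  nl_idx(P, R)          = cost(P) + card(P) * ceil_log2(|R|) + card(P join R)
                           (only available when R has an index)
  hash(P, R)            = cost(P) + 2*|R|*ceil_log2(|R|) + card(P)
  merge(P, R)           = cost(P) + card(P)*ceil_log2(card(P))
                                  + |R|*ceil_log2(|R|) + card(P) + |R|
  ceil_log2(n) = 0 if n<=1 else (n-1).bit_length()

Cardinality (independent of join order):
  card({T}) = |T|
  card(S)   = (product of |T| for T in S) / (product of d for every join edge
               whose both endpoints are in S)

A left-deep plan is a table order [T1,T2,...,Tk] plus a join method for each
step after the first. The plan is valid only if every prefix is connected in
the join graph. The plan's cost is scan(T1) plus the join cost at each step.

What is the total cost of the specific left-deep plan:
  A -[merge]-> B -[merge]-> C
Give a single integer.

489460

step 1: scan A: cost=500, card=500
step 2: join B via merge
    card(P join B) = 500*300/(5) = 30000
    cost = 500 + 500*9 + 300*9 + 500 + 300 = 8500
step 3: join C via merge
    card(P join C) = 30000*120/(60) = 60000
    cost = 8500 + 30000*15 + 120*7 + 30000 + 120 = 489460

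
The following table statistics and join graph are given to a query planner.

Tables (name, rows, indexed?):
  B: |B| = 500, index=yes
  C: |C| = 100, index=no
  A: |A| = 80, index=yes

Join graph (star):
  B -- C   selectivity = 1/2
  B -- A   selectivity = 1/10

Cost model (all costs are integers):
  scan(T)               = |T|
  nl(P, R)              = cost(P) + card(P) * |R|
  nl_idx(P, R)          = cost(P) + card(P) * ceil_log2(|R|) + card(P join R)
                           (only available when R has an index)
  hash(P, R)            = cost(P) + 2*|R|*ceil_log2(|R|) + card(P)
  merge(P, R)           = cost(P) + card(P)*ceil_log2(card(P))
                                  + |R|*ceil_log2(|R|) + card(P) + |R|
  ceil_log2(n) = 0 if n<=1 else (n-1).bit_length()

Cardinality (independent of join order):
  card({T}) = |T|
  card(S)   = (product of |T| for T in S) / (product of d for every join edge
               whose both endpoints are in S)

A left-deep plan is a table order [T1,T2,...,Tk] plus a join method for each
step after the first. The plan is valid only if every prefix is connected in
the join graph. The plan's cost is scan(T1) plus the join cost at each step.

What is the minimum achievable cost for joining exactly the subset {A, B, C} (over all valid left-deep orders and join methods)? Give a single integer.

7520

Selinger DP over subsets of {A,B,C}:
  {B}: scan cost=500, card=500
  {C}: scan cost=100, card=100
  {A}: scan cost=80, card=80
  {BC}: card=25000; try (C,hash)→2400, (B,merge)→5900, (C,merge)→6300, (B,hash)→9200, (B,nl_idx)→26000, (B,nl)→50100 …(+1); best=2400 via (C,hash)
  {AB}: card=4000; try (A,hash)→2120, (B,nl_idx)→4800, (B,merge)→5720, (A,merge)→6140, (A,nl_idx)→8000, (B,hash)→9160 …(+2); best=2120 via (A,hash)
  {ABC}: card=200000; try (C,hash)→7520, (A,hash)→28520, (C,merge)→54920, (A,nl_idx)→377400, (C,nl)→402120, (A,merge)→403040 …(+1); best=7520 via (C,hash)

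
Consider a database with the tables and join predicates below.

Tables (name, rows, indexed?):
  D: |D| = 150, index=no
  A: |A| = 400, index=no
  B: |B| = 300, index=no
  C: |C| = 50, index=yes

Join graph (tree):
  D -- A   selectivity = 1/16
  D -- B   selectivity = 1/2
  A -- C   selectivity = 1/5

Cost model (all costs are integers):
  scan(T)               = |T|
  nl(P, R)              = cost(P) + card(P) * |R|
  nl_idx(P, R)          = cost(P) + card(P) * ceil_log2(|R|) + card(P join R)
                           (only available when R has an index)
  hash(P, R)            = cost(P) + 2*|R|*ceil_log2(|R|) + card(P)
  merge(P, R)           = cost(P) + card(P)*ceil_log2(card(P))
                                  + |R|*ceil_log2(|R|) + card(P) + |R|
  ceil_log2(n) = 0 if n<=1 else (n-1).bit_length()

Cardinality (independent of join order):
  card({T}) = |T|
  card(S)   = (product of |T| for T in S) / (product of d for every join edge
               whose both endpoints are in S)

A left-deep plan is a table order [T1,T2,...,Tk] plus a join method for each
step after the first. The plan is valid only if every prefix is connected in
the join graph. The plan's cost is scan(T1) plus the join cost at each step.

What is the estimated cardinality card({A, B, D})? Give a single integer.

Tables in S: A(400), B(300), D(150)
Edges inside S: D-A(d=16), D-B(d=2)
numerator = 400 * 300 * 150 = 18000000
denominator = 16 * 2 = 32
card(S) = 18000000 / 32 = 562500

562500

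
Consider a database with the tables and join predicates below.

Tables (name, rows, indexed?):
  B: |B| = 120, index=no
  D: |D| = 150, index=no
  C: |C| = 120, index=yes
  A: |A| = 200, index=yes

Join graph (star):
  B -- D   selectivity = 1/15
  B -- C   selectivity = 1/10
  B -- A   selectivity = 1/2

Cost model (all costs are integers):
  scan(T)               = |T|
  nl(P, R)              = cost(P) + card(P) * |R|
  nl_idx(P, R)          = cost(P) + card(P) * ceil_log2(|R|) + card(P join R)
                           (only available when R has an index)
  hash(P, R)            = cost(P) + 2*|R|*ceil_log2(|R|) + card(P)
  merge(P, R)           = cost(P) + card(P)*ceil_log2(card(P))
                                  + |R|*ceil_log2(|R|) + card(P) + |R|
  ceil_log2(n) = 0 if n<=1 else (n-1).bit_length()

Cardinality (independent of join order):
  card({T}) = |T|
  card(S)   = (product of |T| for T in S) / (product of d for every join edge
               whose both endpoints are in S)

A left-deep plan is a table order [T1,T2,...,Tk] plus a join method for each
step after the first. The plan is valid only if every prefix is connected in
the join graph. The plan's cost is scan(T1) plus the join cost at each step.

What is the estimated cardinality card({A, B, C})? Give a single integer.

Tables in S: A(200), B(120), C(120)
Edges inside S: B-C(d=10), B-A(d=2)
numerator = 200 * 120 * 120 = 2880000
denominator = 10 * 2 = 20
card(S) = 2880000 / 20 = 144000

144000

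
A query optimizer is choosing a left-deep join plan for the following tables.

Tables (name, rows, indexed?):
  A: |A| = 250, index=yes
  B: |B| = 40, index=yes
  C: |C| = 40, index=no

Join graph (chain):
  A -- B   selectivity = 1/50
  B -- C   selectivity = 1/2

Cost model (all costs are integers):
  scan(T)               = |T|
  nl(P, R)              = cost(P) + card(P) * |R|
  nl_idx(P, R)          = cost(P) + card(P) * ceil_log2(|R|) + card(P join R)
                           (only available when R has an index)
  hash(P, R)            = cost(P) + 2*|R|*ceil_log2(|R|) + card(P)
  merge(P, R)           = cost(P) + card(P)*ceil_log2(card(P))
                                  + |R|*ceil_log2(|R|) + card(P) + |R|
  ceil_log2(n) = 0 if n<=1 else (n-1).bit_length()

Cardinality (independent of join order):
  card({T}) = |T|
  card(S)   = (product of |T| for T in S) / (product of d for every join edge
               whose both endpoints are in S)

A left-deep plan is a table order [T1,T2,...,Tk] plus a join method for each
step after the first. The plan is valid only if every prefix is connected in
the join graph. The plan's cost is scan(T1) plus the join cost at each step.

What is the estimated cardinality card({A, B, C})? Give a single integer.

4000

Tables in S: A(250), B(40), C(40)
Edges inside S: A-B(d=50), B-C(d=2)
numerator = 250 * 40 * 40 = 400000
denominator = 50 * 2 = 100
card(S) = 400000 / 100 = 4000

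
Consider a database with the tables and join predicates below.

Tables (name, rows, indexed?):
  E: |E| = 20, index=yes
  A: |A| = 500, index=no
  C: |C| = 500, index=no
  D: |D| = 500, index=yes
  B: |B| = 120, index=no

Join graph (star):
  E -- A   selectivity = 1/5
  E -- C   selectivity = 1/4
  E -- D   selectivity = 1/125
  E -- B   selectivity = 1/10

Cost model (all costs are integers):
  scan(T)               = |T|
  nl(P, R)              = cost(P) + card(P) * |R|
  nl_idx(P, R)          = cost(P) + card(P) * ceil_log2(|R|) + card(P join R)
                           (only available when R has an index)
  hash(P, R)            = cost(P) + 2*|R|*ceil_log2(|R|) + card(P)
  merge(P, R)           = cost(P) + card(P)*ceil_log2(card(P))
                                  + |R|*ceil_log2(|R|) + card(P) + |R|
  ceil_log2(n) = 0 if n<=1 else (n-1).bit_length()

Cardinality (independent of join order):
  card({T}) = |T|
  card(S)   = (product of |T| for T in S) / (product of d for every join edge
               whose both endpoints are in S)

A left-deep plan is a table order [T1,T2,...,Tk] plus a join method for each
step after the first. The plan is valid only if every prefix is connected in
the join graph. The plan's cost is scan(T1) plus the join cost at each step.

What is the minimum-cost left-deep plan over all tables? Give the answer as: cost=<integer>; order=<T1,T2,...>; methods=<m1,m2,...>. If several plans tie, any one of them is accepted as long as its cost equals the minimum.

Selinger DP (subsets sized 1..n):
  {E}: scan cost=20, card=20
  {A}: scan cost=500, card=500
  {C}: scan cost=500, card=500
  {D}: scan cost=500, card=500
  {B}: scan cost=120, card=120
  {AE}: card=2000; try (E,hash)→1200, (E,nl_idx)→5000, (A,merge)→5140, (E,merge)→5620, (A,hash)→9040, (A,nl)→10020 …(+1); best=1200 via (E,hash)
  {CE}: card=2500; try (E,hash)→1200, (C,merge)→5140, (E,nl_idx)→5500, (E,merge)→5620, (C,hash)→9040, (C,nl)→10020 …(+1); best=1200 via (E,hash)
  {DE}: card=80; try (D,nl_idx)→280, (E,hash)→1200, (E,nl_idx)→3080, (D,merge)→5140, (E,merge)→5620, (D,hash)→9040 …(+2); best=280 via (D,nl_idx)
  {BE}: card=240; try (E,hash)→440, (E,nl_idx)→960, (B,merge)→1100, (E,merge)→1200, (B,hash)→1720, (B,nl)→2420 …(+1); best=440 via (E,hash)
  {ACE}: card=250000; try (C,hash)→12200, (A,hash)→12700, (C,merge)→30200, (A,merge)→38700, (C,nl)→1001200, (A,nl)→1251200; best=12200 via (C,hash)
  {ADE}: card=8000; try (A,merge)→5920, (A,hash)→9360, (D,hash)→12200, (D,nl_idx)→27200, (D,merge)→30200, (A,nl)→40280 …(+1); best=5920 via (A,merge)
  {ABE}: card=24000; try (B,hash)→4880, (A,merge)→7600, (A,hash)→9680, (B,merge)→26160, (A,nl)→120440, (B,nl)→241200; best=4880 via (B,hash)
  {CDE}: card=10000; try (C,merge)→5920, (C,hash)→9360, (D,hash)→12700, (D,nl_idx)→33700, (D,merge)→38700, (C,nl)→40280 …(+1); best=5920 via (C,merge)
  {BCE}: card=30000; try (B,hash)→5380, (C,merge)→7600, (C,hash)→9680, (B,merge)→34660, (C,nl)→120440, (B,nl)→301200; best=5380 via (B,hash)
  {BDE}: card=960; try (B,merge)→1880, (B,hash)→2040, (D,nl_idx)→3560, (D,merge)→7600, (D,hash)→9680, (B,nl)→9880 …(+1); best=1880 via (B,merge)
  {ACDE}: card=1000000; try (C,hash)→22920, (A,hash)→24920, (C,merge)→122920, (A,merge)→160920, (D,hash)→271200, (D,nl_idx)→3262200 …(+4); best=22920 via (C,hash)
  {ABCE}: card=3000000; try (C,hash)→37880, (A,hash)→44380, (B,hash)→263880, (C,merge)→393880, (A,merge)→490380, (B,merge)→4763160 …(+3); best=37880 via (C,hash)
  {ABDE}: card=96000; try (A,hash)→11840, (B,hash)→15600, (A,merge)→17440, (D,hash)→37880, (B,merge)→118880, (D,nl_idx)→316880 …(+4); best=11840 via (A,hash)
  {BCDE}: card=120000; try (C,hash)→11840, (C,merge)→17440, (B,hash)→17600, (D,hash)→44380, (B,merge)→156880, (D,nl_idx)→395380 …(+4); best=11840 via (C,hash)
  {ABCDE}: card=12000000; try (C,hash)→116840, (A,hash)→140840, (B,hash)→1024600, (C,merge)→1744840, (A,merge)→2176840, (D,hash)→3046880 …(+7); best=116840 via (C,hash)

cost=116840; order=E,D,B,A,C; methods=nl_idx,merge,hash,hash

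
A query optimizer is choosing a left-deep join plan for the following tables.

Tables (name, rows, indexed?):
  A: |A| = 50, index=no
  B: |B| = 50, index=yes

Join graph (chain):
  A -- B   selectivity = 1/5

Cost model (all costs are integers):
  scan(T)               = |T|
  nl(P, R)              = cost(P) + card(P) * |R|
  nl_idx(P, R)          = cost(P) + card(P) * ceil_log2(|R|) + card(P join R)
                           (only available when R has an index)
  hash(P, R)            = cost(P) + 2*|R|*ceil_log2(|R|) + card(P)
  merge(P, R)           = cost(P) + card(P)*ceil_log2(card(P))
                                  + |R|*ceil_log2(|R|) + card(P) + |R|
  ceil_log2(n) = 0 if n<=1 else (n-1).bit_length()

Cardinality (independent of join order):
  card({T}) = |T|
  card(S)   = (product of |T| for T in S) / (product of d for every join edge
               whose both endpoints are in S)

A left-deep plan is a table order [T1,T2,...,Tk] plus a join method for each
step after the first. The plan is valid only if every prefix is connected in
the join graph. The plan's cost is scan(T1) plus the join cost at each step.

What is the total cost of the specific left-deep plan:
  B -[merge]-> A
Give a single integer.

750

step 1: scan B: cost=50, card=50
step 2: join A via merge
    card(P join A) = 50*50/(5) = 500
    cost = 50 + 50*6 + 50*6 + 50 + 50 = 750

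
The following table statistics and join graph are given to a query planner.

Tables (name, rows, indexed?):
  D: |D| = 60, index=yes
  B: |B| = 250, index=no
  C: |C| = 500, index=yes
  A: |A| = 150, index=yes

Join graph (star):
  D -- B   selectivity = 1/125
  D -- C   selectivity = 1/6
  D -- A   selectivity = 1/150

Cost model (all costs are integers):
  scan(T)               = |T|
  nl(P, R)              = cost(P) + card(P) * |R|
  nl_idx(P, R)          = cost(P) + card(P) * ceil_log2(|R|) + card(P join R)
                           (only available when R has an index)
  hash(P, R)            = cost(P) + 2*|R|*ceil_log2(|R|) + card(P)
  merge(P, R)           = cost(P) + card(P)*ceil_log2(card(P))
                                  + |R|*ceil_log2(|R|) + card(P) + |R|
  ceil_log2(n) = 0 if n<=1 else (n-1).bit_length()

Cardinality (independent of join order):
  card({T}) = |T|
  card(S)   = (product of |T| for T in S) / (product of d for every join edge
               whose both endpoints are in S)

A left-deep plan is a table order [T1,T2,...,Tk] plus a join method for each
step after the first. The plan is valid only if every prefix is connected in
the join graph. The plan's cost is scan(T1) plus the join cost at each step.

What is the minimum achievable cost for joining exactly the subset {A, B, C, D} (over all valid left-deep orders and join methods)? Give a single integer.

8260

Selinger DP over subsets of {A,B,C,D}:
  {D}: scan cost=60, card=60
  {B}: scan cost=250, card=250
  {C}: scan cost=500, card=500
  {A}: scan cost=150, card=150
  {BD}: card=120; try (D,hash)→1220, (D,nl_idx)→1870, (B,merge)→2730, (D,merge)→2920, (B,hash)→4120, (B,nl)→15060 …(+1); best=1220 via (D,hash)
  {CD}: card=5000; try (D,hash)→1720, (C,merge)→5480, (C,nl_idx)→5600, (D,merge)→5920, (D,nl_idx)→8500, (C,hash)→9120 …(+2); best=1720 via (D,hash)
  {AD}: card=60; try (A,nl_idx)→600, (D,hash)→1020, (D,nl_idx)→1110, (A,merge)→1830, (D,merge)→1920, (A,hash)→2520 …(+2); best=600 via (A,nl_idx)
  {BCD}: card=10000; try (C,merge)→7180, (C,hash)→10340, (B,hash)→10720, (C,nl_idx)→12300, (C,nl)→61220, (B,merge)→73970 …(+1); best=7180 via (C,merge)
  {ABD}: card=120; try (A,nl_idx)→2300, (B,merge)→3270, (A,merge)→3530, (A,hash)→3740, (B,hash)→4660, (B,nl)→15600 …(+1); best=2300 via (A,nl_idx)
  {ACD}: card=5000; try (C,merge)→6020, (C,nl_idx)→6140, (A,hash)→9120, (C,hash)→9660, (C,nl)→30600, (A,nl_idx)→46720 …(+2); best=6020 via (C,merge)
  {ABCD}: card=10000; try (C,merge)→8260, (C,hash)→11420, (C,nl_idx)→13380, (B,hash)→15020, (A,hash)→19580, (C,nl)→62300 …(+5); best=8260 via (C,merge)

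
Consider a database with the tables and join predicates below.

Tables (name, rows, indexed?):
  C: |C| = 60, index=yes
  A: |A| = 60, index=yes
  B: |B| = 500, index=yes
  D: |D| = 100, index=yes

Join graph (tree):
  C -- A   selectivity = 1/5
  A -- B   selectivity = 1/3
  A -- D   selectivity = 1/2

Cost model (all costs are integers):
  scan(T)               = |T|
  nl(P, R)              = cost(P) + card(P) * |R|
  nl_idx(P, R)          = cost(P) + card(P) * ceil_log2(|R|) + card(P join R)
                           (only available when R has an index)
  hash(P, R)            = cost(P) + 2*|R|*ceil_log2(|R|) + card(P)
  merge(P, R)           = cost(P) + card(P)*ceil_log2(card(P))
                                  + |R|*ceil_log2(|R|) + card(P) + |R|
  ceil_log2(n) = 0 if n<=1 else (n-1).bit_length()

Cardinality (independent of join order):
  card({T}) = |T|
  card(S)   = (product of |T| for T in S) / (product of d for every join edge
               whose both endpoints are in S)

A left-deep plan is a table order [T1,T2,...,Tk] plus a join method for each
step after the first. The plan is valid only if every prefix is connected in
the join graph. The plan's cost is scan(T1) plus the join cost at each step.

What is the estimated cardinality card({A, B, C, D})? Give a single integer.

Tables in S: A(60), B(500), C(60), D(100)
Edges inside S: C-A(d=5), A-B(d=3), A-D(d=2)
numerator = 60 * 500 * 60 * 100 = 180000000
denominator = 5 * 3 * 2 = 30
card(S) = 180000000 / 30 = 6000000

6000000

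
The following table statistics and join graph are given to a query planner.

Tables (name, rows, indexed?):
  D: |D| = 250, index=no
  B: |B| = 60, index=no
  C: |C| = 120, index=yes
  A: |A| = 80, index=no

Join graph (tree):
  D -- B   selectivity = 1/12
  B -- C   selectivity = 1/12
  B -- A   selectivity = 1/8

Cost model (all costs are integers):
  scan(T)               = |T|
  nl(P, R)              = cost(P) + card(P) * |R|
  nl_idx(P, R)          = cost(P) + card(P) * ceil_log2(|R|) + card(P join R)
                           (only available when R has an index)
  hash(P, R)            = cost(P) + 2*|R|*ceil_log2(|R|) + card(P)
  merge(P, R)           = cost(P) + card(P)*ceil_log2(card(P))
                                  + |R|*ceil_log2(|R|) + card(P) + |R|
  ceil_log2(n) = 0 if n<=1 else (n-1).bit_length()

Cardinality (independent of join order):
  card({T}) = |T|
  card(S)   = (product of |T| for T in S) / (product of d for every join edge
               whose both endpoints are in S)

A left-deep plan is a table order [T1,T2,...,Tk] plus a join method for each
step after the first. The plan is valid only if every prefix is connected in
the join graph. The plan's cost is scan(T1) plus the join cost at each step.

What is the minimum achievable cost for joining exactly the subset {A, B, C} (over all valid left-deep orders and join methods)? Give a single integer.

Selinger DP over subsets of {A,B,C}:
  {B}: scan cost=60, card=60
  {C}: scan cost=120, card=120
  {A}: scan cost=80, card=80
  {BC}: card=600; try (B,hash)→960, (C,nl_idx)→1080, (C,merge)→1440, (B,merge)→1500, (C,hash)→1800, (C,nl)→7260 …(+1); best=960 via (B,hash)
  {AB}: card=600; try (B,hash)→880, (A,merge)→1120, (B,merge)→1140, (A,hash)→1240, (A,nl)→4860, (B,nl)→4880; best=880 via (B,hash)
  {ABC}: card=6000; try (A,hash)→2680, (C,hash)→3160, (A,merge)→8200, (C,merge)→8440, (C,nl_idx)→11080, (A,nl)→48960 …(+1); best=2680 via (A,hash)

2680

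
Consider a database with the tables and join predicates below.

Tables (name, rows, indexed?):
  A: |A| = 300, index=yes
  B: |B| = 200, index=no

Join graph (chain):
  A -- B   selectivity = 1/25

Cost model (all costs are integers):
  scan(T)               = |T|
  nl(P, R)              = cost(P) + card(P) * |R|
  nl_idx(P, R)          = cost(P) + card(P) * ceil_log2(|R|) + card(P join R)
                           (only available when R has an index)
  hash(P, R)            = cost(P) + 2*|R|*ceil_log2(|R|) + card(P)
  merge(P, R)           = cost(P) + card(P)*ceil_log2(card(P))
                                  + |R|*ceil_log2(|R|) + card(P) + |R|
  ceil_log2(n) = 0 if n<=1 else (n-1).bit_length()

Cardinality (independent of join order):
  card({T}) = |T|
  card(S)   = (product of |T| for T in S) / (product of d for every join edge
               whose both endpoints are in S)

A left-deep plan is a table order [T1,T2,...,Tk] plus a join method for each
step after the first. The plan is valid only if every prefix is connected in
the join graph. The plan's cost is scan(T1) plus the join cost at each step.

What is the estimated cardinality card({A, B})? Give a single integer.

Tables in S: A(300), B(200)
Edges inside S: A-B(d=25)
numerator = 300 * 200 = 60000
denominator = 25 = 25
card(S) = 60000 / 25 = 2400

2400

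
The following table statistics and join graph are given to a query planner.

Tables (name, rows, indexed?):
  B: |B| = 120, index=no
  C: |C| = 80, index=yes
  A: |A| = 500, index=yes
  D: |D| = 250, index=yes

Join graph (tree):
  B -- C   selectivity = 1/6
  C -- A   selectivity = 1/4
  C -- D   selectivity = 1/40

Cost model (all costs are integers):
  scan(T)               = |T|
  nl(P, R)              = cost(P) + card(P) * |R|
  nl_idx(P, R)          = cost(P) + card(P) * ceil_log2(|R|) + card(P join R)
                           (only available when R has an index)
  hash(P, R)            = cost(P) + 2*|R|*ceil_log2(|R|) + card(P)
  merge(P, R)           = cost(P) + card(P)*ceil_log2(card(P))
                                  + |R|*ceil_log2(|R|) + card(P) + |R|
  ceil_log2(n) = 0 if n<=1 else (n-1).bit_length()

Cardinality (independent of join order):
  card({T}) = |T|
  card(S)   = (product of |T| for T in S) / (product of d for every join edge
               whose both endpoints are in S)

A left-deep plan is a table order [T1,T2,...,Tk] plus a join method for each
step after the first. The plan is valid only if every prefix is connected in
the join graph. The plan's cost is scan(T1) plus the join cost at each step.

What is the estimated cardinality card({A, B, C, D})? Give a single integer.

Tables in S: A(500), B(120), C(80), D(250)
Edges inside S: B-C(d=6), C-A(d=4), C-D(d=40)
numerator = 500 * 120 * 80 * 250 = 1200000000
denominator = 6 * 4 * 40 = 960
card(S) = 1200000000 / 960 = 1250000

1250000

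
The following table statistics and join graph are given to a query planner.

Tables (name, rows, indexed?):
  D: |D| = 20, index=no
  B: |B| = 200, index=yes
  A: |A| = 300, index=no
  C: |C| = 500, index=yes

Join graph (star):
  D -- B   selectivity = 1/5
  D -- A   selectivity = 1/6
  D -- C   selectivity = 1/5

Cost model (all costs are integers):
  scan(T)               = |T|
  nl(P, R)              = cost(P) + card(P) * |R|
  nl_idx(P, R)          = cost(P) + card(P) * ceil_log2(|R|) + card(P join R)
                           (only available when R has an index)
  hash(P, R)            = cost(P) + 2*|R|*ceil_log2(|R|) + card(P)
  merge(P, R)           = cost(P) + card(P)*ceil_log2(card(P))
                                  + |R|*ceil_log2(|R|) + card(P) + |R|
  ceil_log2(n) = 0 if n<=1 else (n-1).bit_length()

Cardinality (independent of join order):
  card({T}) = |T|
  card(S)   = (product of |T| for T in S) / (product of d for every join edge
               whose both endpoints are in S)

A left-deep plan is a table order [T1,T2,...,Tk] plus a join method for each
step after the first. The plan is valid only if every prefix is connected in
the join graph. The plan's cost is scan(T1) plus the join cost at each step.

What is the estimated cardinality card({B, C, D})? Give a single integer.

80000

Tables in S: B(200), C(500), D(20)
Edges inside S: D-B(d=5), D-C(d=5)
numerator = 200 * 500 * 20 = 2000000
denominator = 5 * 5 = 25
card(S) = 2000000 / 25 = 80000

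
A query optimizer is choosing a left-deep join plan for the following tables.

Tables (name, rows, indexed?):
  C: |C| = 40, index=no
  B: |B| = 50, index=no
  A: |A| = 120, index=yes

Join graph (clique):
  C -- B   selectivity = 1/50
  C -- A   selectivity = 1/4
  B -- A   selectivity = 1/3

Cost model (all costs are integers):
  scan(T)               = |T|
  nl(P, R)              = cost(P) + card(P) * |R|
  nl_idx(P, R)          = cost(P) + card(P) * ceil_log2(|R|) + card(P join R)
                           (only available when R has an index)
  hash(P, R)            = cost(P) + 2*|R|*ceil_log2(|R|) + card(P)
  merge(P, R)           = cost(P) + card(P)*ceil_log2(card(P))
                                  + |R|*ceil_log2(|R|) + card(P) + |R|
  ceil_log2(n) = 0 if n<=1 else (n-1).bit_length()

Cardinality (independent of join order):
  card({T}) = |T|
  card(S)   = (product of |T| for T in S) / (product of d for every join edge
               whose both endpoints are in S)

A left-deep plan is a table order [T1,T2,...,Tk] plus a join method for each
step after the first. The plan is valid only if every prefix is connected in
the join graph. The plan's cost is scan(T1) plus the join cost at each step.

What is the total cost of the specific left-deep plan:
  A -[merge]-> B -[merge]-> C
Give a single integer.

step 1: scan A: cost=120, card=120
step 2: join B via merge
    card(P join B) = 120*50/(3) = 2000
    cost = 120 + 120*7 + 50*6 + 120 + 50 = 1430
step 3: join C via merge
    card(P join C) = 2000*40/(50*4) = 400
    cost = 1430 + 2000*11 + 40*6 + 2000 + 40 = 25710

25710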